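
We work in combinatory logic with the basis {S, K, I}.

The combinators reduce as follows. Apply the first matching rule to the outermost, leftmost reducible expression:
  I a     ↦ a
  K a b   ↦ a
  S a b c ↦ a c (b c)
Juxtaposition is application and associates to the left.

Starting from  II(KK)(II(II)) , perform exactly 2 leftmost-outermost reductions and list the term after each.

  start: II(KK)(II(II))
  [1] I(KK)(II(II))
  [2] KK(II(II))

Answer: after 2 steps: KK(II(II))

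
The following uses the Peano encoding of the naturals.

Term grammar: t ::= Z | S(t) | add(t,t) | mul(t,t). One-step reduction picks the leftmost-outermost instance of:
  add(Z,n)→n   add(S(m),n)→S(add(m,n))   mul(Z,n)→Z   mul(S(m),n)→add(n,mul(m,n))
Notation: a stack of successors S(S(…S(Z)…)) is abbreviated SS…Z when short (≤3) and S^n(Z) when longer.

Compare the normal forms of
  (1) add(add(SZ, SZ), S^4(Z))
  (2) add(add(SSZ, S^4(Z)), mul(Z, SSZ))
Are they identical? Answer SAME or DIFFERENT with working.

Answer: SAME — A ⇓ S^6(Z), B ⇓ S^6(Z)

Derivation:
Term A:
  start: add(add(SZ, SZ), S^4(Z))
  →1  add(S(add(Z, SZ)), S^4(Z))
  →2  S(add(add(Z, SZ), S^4(Z)))
  →3  S(add(SZ, S^4(Z)))
  →4  S(S(add(Z, S^4(Z))))
  →5  S^6(Z)

Term B:
  start: add(add(SSZ, S^4(Z)), mul(Z, SSZ))
  →1  add(S(add(SZ, S^4(Z))), mul(Z, SSZ))
  →2  S(add(add(SZ, S^4(Z)), mul(Z, SSZ)))
  →3  S(add(S(add(Z, S^4(Z))), mul(Z, SSZ)))
  →4  S(S(add(add(Z, S^4(Z)), mul(Z, SSZ))))
  →5  S(S(add(S^4(Z), mul(Z, SSZ))))
  →6  S(S(S(add(SSSZ, mul(Z, SSZ)))))
  →7  S(S(S(S(add(SSZ, mul(Z, SSZ))))))
  →8  S(S(S(S(S(add(SZ, mul(Z, SSZ)))))))
  →9  S(S(S(S(S(S(add(Z, mul(Z, SSZ))))))))
  →10  S(S(S(S(S(S(mul(Z, SSZ)))))))
  →11  S^6(Z)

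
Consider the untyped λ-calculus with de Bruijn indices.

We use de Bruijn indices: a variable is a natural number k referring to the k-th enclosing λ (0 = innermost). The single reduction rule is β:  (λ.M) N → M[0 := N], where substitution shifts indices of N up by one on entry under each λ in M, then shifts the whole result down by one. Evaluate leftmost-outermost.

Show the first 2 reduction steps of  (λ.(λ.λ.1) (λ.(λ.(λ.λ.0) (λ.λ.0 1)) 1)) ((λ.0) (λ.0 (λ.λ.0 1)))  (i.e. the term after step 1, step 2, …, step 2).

  start: (λ.(λ.λ.1) (λ.(λ.(λ.λ.0) (λ.λ.0 1)) 1)) ((λ.0) (λ.0 (λ.λ.0 1)))
  →1  (λ.λ.1) (λ.(λ.(λ.λ.0) (λ.λ.0 1)) ((λ.0) (λ.0 (λ.λ.0 1))))
  →2  λ.λ.(λ.(λ.λ.0) (λ.λ.0 1)) ((λ.0) (λ.0 (λ.λ.0 1)))

Answer: after 2 steps: λ.λ.(λ.(λ.λ.0) (λ.λ.0 1)) ((λ.0) (λ.0 (λ.λ.0 1)))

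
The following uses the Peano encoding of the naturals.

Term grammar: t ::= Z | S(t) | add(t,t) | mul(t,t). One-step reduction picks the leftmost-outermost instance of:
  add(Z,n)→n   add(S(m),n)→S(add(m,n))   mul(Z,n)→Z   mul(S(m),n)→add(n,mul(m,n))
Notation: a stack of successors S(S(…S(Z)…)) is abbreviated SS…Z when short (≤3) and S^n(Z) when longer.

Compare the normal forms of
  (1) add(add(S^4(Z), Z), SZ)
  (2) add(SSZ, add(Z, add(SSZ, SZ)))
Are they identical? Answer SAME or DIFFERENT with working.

Term A:
  start: add(add(S^4(Z), Z), SZ)
  [1] add(S(add(SSSZ, Z)), SZ)
  [2] S(add(add(SSSZ, Z), SZ))
  [3] S(add(S(add(SSZ, Z)), SZ))
  [4] S(S(add(add(SSZ, Z), SZ)))
  [5] S(S(add(S(add(SZ, Z)), SZ)))
  [6] S(S(S(add(add(SZ, Z), SZ))))
  [7] S(S(S(add(S(add(Z, Z)), SZ))))
  [8] S(S(S(S(add(add(Z, Z), SZ)))))
  [9] S(S(S(S(add(Z, SZ)))))
  [10] S^5(Z)

Term B:
  start: add(SSZ, add(Z, add(SSZ, SZ)))
  [1] S(add(SZ, add(Z, add(SSZ, SZ))))
  [2] S(S(add(Z, add(Z, add(SSZ, SZ)))))
  [3] S(S(add(Z, add(SSZ, SZ))))
  [4] S(S(add(SSZ, SZ)))
  [5] S(S(S(add(SZ, SZ))))
  [6] S(S(S(S(add(Z, SZ)))))
  [7] S^5(Z)

Answer: SAME — A ⇓ S^5(Z), B ⇓ S^5(Z)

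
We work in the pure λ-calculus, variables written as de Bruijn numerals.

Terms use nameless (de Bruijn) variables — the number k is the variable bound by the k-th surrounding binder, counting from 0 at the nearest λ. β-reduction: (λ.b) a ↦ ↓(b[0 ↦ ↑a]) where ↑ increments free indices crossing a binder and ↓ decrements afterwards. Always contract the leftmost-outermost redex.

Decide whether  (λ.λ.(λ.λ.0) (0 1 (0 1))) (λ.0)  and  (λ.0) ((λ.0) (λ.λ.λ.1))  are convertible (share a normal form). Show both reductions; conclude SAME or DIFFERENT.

Term A:
  start: (λ.λ.(λ.λ.0) (0 1 (0 1))) (λ.0)
  step 1: λ.(λ.λ.0) (0 (λ.0) (0 (λ.0)))
  step 2: λ.λ.0

Term B:
  start: (λ.0) ((λ.0) (λ.λ.λ.1))
  step 1: (λ.0) (λ.λ.λ.1)
  step 2: λ.λ.λ.1

Answer: DIFFERENT — A ⇓ λ.λ.0, B ⇓ λ.λ.λ.1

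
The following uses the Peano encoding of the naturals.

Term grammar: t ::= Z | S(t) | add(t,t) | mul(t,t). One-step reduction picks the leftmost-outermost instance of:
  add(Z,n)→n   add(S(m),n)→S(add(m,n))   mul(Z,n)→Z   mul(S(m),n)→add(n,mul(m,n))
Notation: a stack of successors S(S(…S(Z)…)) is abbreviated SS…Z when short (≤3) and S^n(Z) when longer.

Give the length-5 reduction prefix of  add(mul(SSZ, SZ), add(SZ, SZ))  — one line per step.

  start: add(mul(SSZ, SZ), add(SZ, SZ))
  →1  add(add(SZ, mul(SZ, SZ)), add(SZ, SZ))
  →2  add(S(add(Z, mul(SZ, SZ))), add(SZ, SZ))
  →3  S(add(add(Z, mul(SZ, SZ)), add(SZ, SZ)))
  →4  S(add(mul(SZ, SZ), add(SZ, SZ)))
  →5  S(add(add(SZ, mul(Z, SZ)), add(SZ, SZ)))

Answer: after 5 steps: S(add(add(SZ, mul(Z, SZ)), add(SZ, SZ)))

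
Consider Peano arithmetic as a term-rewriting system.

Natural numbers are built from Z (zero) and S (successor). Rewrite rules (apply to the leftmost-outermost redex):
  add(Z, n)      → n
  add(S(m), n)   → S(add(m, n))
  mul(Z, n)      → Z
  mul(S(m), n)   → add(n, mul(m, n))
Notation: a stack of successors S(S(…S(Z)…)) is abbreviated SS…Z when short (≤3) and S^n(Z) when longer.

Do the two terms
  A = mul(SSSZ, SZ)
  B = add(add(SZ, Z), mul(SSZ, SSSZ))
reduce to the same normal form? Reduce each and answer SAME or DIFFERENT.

Answer: DIFFERENT — A ⇓ SSSZ, B ⇓ S^7(Z)

Derivation:
Term A:
  start: mul(SSSZ, SZ)
  →1  add(SZ, mul(SSZ, SZ))
  →2  S(add(Z, mul(SSZ, SZ)))
  →3  S(mul(SSZ, SZ))
  →4  S(add(SZ, mul(SZ, SZ)))
  →5  S(S(add(Z, mul(SZ, SZ))))
  →6  S(S(mul(SZ, SZ)))
  →7  S(S(add(SZ, mul(Z, SZ))))
  →8  S(S(S(add(Z, mul(Z, SZ)))))
  →9  S(S(S(mul(Z, SZ))))
  →10  SSSZ

Term B:
  start: add(add(SZ, Z), mul(SSZ, SSSZ))
  →1  add(S(add(Z, Z)), mul(SSZ, SSSZ))
  →2  S(add(add(Z, Z), mul(SSZ, SSSZ)))
  →3  S(add(Z, mul(SSZ, SSSZ)))
  →4  S(mul(SSZ, SSSZ))
  →5  S(add(SSSZ, mul(SZ, SSSZ)))
  →6  S(S(add(SSZ, mul(SZ, SSSZ))))
  →7  S(S(S(add(SZ, mul(SZ, SSSZ)))))
  →8  S(S(S(S(add(Z, mul(SZ, SSSZ))))))
  →9  S(S(S(S(mul(SZ, SSSZ)))))
  →10  S(S(S(S(add(SSSZ, mul(Z, SSSZ))))))
  →11  S(S(S(S(S(add(SSZ, mul(Z, SSSZ)))))))
  →12  S(S(S(S(S(S(add(SZ, mul(Z, SSSZ))))))))
  →13  S(S(S(S(S(S(S(add(Z, mul(Z, SSSZ)))))))))
  →14  S(S(S(S(S(S(S(mul(Z, SSSZ))))))))
  →15  S^7(Z)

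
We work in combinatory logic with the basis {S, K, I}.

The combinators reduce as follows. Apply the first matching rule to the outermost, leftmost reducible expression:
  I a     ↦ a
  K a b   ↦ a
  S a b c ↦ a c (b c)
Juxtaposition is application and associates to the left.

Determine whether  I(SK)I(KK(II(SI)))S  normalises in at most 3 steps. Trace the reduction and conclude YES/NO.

Answer: NO — after 3 steps the term is KK(II(SI))S, not yet normal

Working:
  start: I(SK)I(KK(II(SI)))S
  →1  SKI(KK(II(SI)))S
  →2  K(KK(II(SI)))(I(KK(II(SI))))S
  →3  KK(II(SI))S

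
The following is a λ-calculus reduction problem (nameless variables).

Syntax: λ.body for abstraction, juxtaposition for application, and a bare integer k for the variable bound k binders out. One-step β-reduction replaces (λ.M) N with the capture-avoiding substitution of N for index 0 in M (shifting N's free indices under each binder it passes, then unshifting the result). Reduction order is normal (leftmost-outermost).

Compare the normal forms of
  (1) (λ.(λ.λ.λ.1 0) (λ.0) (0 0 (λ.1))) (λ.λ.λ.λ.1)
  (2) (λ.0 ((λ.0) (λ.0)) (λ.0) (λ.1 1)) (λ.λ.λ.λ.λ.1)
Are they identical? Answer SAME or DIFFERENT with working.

Term A:
  start: (λ.(λ.λ.λ.1 0) (λ.0) (0 0 (λ.1))) (λ.λ.λ.λ.1)
  step 1: (λ.λ.λ.1 0) (λ.0) ((λ.λ.λ.λ.1) (λ.λ.λ.λ.1) (λ.λ.λ.λ.λ.1))
  step 2: (λ.λ.1 0) ((λ.λ.λ.λ.1) (λ.λ.λ.λ.1) (λ.λ.λ.λ.λ.1))
  step 3: λ.(λ.λ.λ.λ.1) (λ.λ.λ.λ.1) (λ.λ.λ.λ.λ.1) 0
  step 4: λ.(λ.λ.λ.1) (λ.λ.λ.λ.λ.1) 0
  step 5: λ.(λ.λ.1) 0
  step 6: λ.λ.1

Term B:
  start: (λ.0 ((λ.0) (λ.0)) (λ.0) (λ.1 1)) (λ.λ.λ.λ.λ.1)
  step 1: (λ.λ.λ.λ.λ.1) ((λ.0) (λ.0)) (λ.0) (λ.(λ.λ.λ.λ.λ.1) (λ.λ.λ.λ.λ.1))
  step 2: (λ.λ.λ.λ.1) (λ.0) (λ.(λ.λ.λ.λ.λ.1) (λ.λ.λ.λ.λ.1))
  step 3: (λ.λ.λ.1) (λ.(λ.λ.λ.λ.λ.1) (λ.λ.λ.λ.λ.1))
  step 4: λ.λ.1

Answer: SAME — A ⇓ λ.λ.1, B ⇓ λ.λ.1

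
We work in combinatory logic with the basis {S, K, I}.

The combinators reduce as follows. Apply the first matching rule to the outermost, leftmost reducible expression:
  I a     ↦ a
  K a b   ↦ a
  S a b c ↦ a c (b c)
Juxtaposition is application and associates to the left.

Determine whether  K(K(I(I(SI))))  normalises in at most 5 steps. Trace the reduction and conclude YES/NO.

  start: K(K(I(I(SI))))
  step 1: K(K(I(SI)))
  step 2: K(K(SI))

Answer: YES — reaches normal form K(K(SI)) in 2 ≤ 5 steps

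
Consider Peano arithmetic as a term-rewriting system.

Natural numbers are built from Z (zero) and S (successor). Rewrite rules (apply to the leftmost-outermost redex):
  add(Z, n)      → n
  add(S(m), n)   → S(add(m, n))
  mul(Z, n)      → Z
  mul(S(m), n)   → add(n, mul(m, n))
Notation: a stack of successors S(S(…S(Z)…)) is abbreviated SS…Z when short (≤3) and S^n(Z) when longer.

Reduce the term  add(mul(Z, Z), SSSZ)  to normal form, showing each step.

Answer: normal form = SSSZ  (in 2 steps)

Derivation:
  start: add(mul(Z, Z), SSSZ)
  →1  add(Z, SSSZ)
  →2  SSSZ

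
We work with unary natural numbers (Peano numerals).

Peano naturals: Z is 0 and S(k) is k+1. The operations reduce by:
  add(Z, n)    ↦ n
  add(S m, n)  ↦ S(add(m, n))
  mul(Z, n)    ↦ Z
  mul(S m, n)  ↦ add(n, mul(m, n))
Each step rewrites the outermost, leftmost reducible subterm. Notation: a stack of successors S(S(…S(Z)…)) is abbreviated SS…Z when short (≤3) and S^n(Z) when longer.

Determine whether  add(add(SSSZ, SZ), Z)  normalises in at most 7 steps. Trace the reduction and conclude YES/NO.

Answer: NO — after 7 steps the term is S(S(S(add(SZ, Z)))), not yet normal

Working:
  start: add(add(SSSZ, SZ), Z)
  →1  add(S(add(SSZ, SZ)), Z)
  →2  S(add(add(SSZ, SZ), Z))
  →3  S(add(S(add(SZ, SZ)), Z))
  →4  S(S(add(add(SZ, SZ), Z)))
  →5  S(S(add(S(add(Z, SZ)), Z)))
  →6  S(S(S(add(add(Z, SZ), Z))))
  →7  S(S(S(add(SZ, Z))))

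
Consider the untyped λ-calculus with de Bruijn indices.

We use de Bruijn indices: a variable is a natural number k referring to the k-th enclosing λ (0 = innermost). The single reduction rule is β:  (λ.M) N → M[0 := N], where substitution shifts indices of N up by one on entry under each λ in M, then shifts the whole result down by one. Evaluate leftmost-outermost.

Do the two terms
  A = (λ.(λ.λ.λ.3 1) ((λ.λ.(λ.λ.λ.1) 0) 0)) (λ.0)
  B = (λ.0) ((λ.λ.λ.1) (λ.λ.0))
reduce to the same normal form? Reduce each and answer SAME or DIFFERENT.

Term A:
  start: (λ.(λ.λ.λ.3 1) ((λ.λ.(λ.λ.λ.1) 0) 0)) (λ.0)
  →1  (λ.λ.λ.(λ.0) 1) ((λ.λ.(λ.λ.λ.1) 0) (λ.0))
  →2  λ.λ.(λ.0) 1
  →3  λ.λ.1

Term B:
  start: (λ.0) ((λ.λ.λ.1) (λ.λ.0))
  →1  (λ.λ.λ.1) (λ.λ.0)
  →2  λ.λ.1

Answer: SAME — A ⇓ λ.λ.1, B ⇓ λ.λ.1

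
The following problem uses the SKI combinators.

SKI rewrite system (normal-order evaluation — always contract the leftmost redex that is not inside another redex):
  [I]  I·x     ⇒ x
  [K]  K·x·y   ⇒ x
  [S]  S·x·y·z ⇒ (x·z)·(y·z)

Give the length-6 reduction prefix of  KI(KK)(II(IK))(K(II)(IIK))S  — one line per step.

  start: KI(KK)(II(IK))(K(II)(IIK))S
  step 1: I(II(IK))(K(II)(IIK))S
  step 2: II(IK)(K(II)(IIK))S
  step 3: I(IK)(K(II)(IIK))S
  step 4: IK(K(II)(IIK))S
  step 5: K(K(II)(IIK))S
  step 6: K(II)(IIK)

Answer: after 6 steps: K(II)(IIK)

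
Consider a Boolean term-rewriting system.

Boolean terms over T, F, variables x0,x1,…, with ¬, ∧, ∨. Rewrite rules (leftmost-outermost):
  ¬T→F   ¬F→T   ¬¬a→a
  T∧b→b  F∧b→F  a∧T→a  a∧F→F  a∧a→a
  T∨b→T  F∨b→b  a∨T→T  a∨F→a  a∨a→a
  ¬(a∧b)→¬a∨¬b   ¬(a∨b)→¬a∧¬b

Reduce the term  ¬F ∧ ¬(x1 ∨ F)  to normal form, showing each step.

  start: ¬F ∧ ¬(x1 ∨ F)
  [1] T ∧ ¬(x1 ∨ F)
  [2] ¬(x1 ∨ F)
  [3] ¬x1 ∧ ¬F
  [4] ¬x1 ∧ T
  [5] ¬x1

Answer: normal form = ¬x1  (in 5 steps)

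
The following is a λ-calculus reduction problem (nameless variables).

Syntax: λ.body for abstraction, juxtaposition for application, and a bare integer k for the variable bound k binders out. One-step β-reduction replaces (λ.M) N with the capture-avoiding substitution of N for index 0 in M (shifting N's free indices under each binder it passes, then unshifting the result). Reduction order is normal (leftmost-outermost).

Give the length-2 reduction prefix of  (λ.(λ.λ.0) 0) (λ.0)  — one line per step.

  start: (λ.(λ.λ.0) 0) (λ.0)
  step 1: (λ.λ.0) (λ.0)
  step 2: λ.0

Answer: after 2 steps: λ.0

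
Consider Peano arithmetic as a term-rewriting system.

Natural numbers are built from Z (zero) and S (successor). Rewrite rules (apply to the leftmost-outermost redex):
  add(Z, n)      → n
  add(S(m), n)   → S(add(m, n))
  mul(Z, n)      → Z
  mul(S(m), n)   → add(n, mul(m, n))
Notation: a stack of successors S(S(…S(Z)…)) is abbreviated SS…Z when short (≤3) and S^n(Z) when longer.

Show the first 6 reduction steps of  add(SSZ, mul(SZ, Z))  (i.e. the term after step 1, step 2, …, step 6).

  start: add(SSZ, mul(SZ, Z))
  step 1: S(add(SZ, mul(SZ, Z)))
  step 2: S(S(add(Z, mul(SZ, Z))))
  step 3: S(S(mul(SZ, Z)))
  step 4: S(S(add(Z, mul(Z, Z))))
  step 5: S(S(mul(Z, Z)))
  step 6: SSZ

Answer: after 6 steps: SSZ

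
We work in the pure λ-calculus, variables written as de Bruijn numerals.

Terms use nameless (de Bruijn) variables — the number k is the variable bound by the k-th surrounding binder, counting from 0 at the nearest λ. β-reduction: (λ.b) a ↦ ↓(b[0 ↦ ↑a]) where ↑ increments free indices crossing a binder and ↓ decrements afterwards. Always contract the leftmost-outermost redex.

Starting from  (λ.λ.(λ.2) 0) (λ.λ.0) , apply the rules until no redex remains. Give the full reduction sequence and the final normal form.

Answer: normal form = λ.λ.λ.0  (in 2 steps)

Reduction:
  start: (λ.λ.(λ.2) 0) (λ.λ.0)
  [1] λ.(λ.λ.λ.0) 0
  [2] λ.λ.λ.0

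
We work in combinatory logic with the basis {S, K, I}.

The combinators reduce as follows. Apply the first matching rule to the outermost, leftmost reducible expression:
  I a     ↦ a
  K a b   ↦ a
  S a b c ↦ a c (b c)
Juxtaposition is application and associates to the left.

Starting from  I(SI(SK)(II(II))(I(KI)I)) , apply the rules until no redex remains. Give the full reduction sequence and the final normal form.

Answer: normal form = I  (in 11 steps)

Derivation:
  start: I(SI(SK)(II(II))(I(KI)I))
  step 1: SI(SK)(II(II))(I(KI)I)
  step 2: I(II(II))(SK(II(II)))(I(KI)I)
  step 3: II(II)(SK(II(II)))(I(KI)I)
  step 4: I(II)(SK(II(II)))(I(KI)I)
  step 5: II(SK(II(II)))(I(KI)I)
  step 6: I(SK(II(II)))(I(KI)I)
  step 7: SK(II(II))(I(KI)I)
  step 8: K(I(KI)I)(II(II)(I(KI)I))
  step 9: I(KI)I
  step 10: KII
  step 11: I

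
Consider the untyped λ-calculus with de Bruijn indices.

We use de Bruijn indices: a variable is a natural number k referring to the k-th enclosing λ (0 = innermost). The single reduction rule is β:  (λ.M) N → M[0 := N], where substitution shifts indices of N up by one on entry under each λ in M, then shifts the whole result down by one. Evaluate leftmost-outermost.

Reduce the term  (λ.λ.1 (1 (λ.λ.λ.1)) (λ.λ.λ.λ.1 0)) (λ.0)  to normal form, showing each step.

Answer: normal form = λ.λ.λ.1  (in 4 steps)

Reduction:
  start: (λ.λ.1 (1 (λ.λ.λ.1)) (λ.λ.λ.λ.1 0)) (λ.0)
  [1] λ.(λ.0) ((λ.0) (λ.λ.λ.1)) (λ.λ.λ.λ.1 0)
  [2] λ.(λ.0) (λ.λ.λ.1) (λ.λ.λ.λ.1 0)
  [3] λ.(λ.λ.λ.1) (λ.λ.λ.λ.1 0)
  [4] λ.λ.λ.1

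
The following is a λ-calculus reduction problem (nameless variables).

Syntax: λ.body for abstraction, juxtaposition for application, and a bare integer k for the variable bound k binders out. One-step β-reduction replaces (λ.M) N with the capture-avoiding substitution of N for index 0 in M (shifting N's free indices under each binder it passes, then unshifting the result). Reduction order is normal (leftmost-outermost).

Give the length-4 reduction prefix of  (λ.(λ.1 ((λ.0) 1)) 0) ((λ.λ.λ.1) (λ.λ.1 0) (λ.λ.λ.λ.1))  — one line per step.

  start: (λ.(λ.1 ((λ.0) 1)) 0) ((λ.λ.λ.1) (λ.λ.1 0) (λ.λ.λ.λ.1))
  [1] (λ.(λ.λ.λ.1) (λ.λ.1 0) (λ.λ.λ.λ.1) ((λ.0) ((λ.λ.λ.1) (λ.λ.1 0) (λ.λ.λ.λ.1)))) ((λ.λ.λ.1) (λ.λ.1 0) (λ.λ.λ.λ.1))
  [2] (λ.λ.λ.1) (λ.λ.1 0) (λ.λ.λ.λ.1) ((λ.0) ((λ.λ.λ.1) (λ.λ.1 0) (λ.λ.λ.λ.1)))
  [3] (λ.λ.1) (λ.λ.λ.λ.1) ((λ.0) ((λ.λ.λ.1) (λ.λ.1 0) (λ.λ.λ.λ.1)))
  [4] (λ.λ.λ.λ.λ.1) ((λ.0) ((λ.λ.λ.1) (λ.λ.1 0) (λ.λ.λ.λ.1)))

Answer: after 4 steps: (λ.λ.λ.λ.λ.1) ((λ.0) ((λ.λ.λ.1) (λ.λ.1 0) (λ.λ.λ.λ.1)))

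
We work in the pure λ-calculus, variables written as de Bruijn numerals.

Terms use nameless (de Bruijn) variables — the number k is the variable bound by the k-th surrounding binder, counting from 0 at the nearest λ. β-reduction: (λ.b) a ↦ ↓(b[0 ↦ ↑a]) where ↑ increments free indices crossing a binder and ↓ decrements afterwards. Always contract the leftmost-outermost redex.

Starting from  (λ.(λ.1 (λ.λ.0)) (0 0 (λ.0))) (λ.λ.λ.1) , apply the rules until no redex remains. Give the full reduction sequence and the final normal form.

Answer: normal form = λ.λ.1  (in 3 steps)

Derivation:
  start: (λ.(λ.1 (λ.λ.0)) (0 0 (λ.0))) (λ.λ.λ.1)
  →1  (λ.(λ.λ.λ.1) (λ.λ.0)) ((λ.λ.λ.1) (λ.λ.λ.1) (λ.0))
  →2  (λ.λ.λ.1) (λ.λ.0)
  →3  λ.λ.1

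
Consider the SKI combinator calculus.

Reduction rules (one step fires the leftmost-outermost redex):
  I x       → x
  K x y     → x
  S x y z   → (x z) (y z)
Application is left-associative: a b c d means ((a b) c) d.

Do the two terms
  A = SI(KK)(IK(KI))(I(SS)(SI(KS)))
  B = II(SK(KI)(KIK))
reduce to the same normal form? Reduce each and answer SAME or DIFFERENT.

Answer: SAME — A ⇓ I, B ⇓ I

Reduction:
Term A:
  start: SI(KK)(IK(KI))(I(SS)(SI(KS)))
  →1  I(IK(KI))(KK(IK(KI)))(I(SS)(SI(KS)))
  →2  IK(KI)(KK(IK(KI)))(I(SS)(SI(KS)))
  →3  K(KI)(KK(IK(KI)))(I(SS)(SI(KS)))
  →4  KI(I(SS)(SI(KS)))
  →5  I

Term B:
  start: II(SK(KI)(KIK))
  →1  I(SK(KI)(KIK))
  →2  SK(KI)(KIK)
  →3  K(KIK)(KI(KIK))
  →4  KIK
  →5  I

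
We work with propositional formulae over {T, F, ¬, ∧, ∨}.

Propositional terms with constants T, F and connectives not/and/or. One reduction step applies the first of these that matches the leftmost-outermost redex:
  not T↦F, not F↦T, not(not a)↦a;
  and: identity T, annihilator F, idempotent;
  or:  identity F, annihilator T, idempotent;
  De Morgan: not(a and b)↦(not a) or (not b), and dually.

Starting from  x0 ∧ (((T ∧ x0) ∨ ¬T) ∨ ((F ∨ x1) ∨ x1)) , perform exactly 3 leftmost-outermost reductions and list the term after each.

Answer: after 3 steps: x0 ∧ (x0 ∨ ((F ∨ x1) ∨ x1))

Reduction:
  start: x0 ∧ (((T ∧ x0) ∨ ¬T) ∨ ((F ∨ x1) ∨ x1))
  →1  x0 ∧ ((x0 ∨ ¬T) ∨ ((F ∨ x1) ∨ x1))
  →2  x0 ∧ ((x0 ∨ F) ∨ ((F ∨ x1) ∨ x1))
  →3  x0 ∧ (x0 ∨ ((F ∨ x1) ∨ x1))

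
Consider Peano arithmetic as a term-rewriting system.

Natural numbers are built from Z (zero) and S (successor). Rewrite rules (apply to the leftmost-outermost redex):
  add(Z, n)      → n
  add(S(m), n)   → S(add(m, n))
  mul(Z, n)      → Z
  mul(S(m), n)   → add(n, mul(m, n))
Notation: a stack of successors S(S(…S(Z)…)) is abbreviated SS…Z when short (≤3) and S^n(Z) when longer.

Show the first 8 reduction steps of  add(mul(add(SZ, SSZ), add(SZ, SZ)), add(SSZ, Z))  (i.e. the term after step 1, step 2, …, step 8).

  start: add(mul(add(SZ, SSZ), add(SZ, SZ)), add(SSZ, Z))
  →1  add(mul(S(add(Z, SSZ)), add(SZ, SZ)), add(SSZ, Z))
  →2  add(add(add(SZ, SZ), mul(add(Z, SSZ), add(SZ, SZ))), add(SSZ, Z))
  →3  add(add(S(add(Z, SZ)), mul(add(Z, SSZ), add(SZ, SZ))), add(SSZ, Z))
  →4  add(S(add(add(Z, SZ), mul(add(Z, SSZ), add(SZ, SZ)))), add(SSZ, Z))
  →5  S(add(add(add(Z, SZ), mul(add(Z, SSZ), add(SZ, SZ))), add(SSZ, Z)))
  →6  S(add(add(SZ, mul(add(Z, SSZ), add(SZ, SZ))), add(SSZ, Z)))
  →7  S(add(S(add(Z, mul(add(Z, SSZ), add(SZ, SZ)))), add(SSZ, Z)))
  →8  S(S(add(add(Z, mul(add(Z, SSZ), add(SZ, SZ))), add(SSZ, Z))))

Answer: after 8 steps: S(S(add(add(Z, mul(add(Z, SSZ), add(SZ, SZ))), add(SSZ, Z))))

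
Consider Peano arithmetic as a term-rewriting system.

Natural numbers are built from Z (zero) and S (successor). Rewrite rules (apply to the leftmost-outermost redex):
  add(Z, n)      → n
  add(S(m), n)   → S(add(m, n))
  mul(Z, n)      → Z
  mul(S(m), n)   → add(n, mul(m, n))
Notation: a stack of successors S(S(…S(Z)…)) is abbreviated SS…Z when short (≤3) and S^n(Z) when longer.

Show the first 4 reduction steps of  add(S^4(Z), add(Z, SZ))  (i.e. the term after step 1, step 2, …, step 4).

Answer: after 4 steps: S(S(S(S(add(Z, add(Z, SZ))))))

Reduction:
  start: add(S^4(Z), add(Z, SZ))
  step 1: S(add(SSSZ, add(Z, SZ)))
  step 2: S(S(add(SSZ, add(Z, SZ))))
  step 3: S(S(S(add(SZ, add(Z, SZ)))))
  step 4: S(S(S(S(add(Z, add(Z, SZ))))))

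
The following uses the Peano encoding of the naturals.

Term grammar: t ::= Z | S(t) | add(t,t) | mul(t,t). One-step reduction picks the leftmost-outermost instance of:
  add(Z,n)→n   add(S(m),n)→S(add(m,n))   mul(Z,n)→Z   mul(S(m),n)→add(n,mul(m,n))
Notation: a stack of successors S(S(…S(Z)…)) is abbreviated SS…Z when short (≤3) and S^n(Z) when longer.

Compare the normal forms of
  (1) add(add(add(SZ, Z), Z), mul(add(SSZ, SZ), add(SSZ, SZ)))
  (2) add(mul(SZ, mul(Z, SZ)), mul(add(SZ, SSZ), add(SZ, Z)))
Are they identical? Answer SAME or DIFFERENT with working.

Answer: DIFFERENT — A ⇓ S^10(Z), B ⇓ SSSZ

Reduction:
Term A:
  start: add(add(add(SZ, Z), Z), mul(add(SSZ, SZ), add(SSZ, SZ)))
  →1  add(add(S(add(Z, Z)), Z), mul(add(SSZ, SZ), add(SSZ, SZ)))
  →2  add(S(add(add(Z, Z), Z)), mul(add(SSZ, SZ), add(SSZ, SZ)))
  →3  S(add(add(add(Z, Z), Z), mul(add(SSZ, SZ), add(SSZ, SZ))))
  →4  S(add(add(Z, Z), mul(add(SSZ, SZ), add(SSZ, SZ))))
  →5  S(add(Z, mul(add(SSZ, SZ), add(SSZ, SZ))))
  →6  S(mul(add(SSZ, SZ), add(SSZ, SZ)))
  →7  S(mul(S(add(SZ, SZ)), add(SSZ, SZ)))
  →8  S(add(add(SSZ, SZ), mul(add(SZ, SZ), add(SSZ, SZ))))
  →9  S(add(S(add(SZ, SZ)), mul(add(SZ, SZ), add(SSZ, SZ))))
  →10  S(S(add(add(SZ, SZ), mul(add(SZ, SZ), add(SSZ, SZ)))))
  →11  S(S(add(S(add(Z, SZ)), mul(add(SZ, SZ), add(SSZ, SZ)))))
  →12  S(S(S(add(add(Z, SZ), mul(add(SZ, SZ), add(SSZ, SZ))))))
  →13  S(S(S(add(SZ, mul(add(SZ, SZ), add(SSZ, SZ))))))
  →14  S(S(S(S(add(Z, mul(add(SZ, SZ), add(SSZ, SZ)))))))
  →15  S(S(S(S(mul(add(SZ, SZ), add(SSZ, SZ))))))
  →16  S(S(S(S(mul(S(add(Z, SZ)), add(SSZ, SZ))))))
  →17  S(S(S(S(add(add(SSZ, SZ), mul(add(Z, SZ), add(SSZ, SZ)))))))
  →18  S(S(S(S(add(S(add(SZ, SZ)), mul(add(Z, SZ), add(SSZ, SZ)))))))
  →19  S(S(S(S(S(add(add(SZ, SZ), mul(add(Z, SZ), add(SSZ, SZ))))))))
  →20  S(S(S(S(S(add(S(add(Z, SZ)), mul(add(Z, SZ), add(SSZ, SZ))))))))
  →21  S(S(S(S(S(S(add(add(Z, SZ), mul(add(Z, SZ), add(SSZ, SZ)))))))))
  →22  S(S(S(S(S(S(add(SZ, mul(add(Z, SZ), add(SSZ, SZ)))))))))
  →23  S(S(S(S(S(S(S(add(Z, mul(add(Z, SZ), add(SSZ, SZ))))))))))
  →24  S(S(S(S(S(S(S(mul(add(Z, SZ), add(SSZ, SZ)))))))))
  →25  S(S(S(S(S(S(S(mul(SZ, add(SSZ, SZ)))))))))
  →26  S(S(S(S(S(S(S(add(add(SSZ, SZ), mul(Z, add(SSZ, SZ))))))))))
  →27  S(S(S(S(S(S(S(add(S(add(SZ, SZ)), mul(Z, add(SSZ, SZ))))))))))
  →28  S(S(S(S(S(S(S(S(add(add(SZ, SZ), mul(Z, add(SSZ, SZ)))))))))))
  →29  S(S(S(S(S(S(S(S(add(S(add(Z, SZ)), mul(Z, add(SSZ, SZ)))))))))))
  →30  S(S(S(S(S(S(S(S(S(add(add(Z, SZ), mul(Z, add(SSZ, SZ))))))))))))
  →31  S(S(S(S(S(S(S(S(S(add(SZ, mul(Z, add(SSZ, SZ))))))))))))
  →32  S(S(S(S(S(S(S(S(S(S(add(Z, mul(Z, add(SSZ, SZ)))))))))))))
  →33  S(S(S(S(S(S(S(S(S(S(mul(Z, add(SSZ, SZ))))))))))))
  →34  S^10(Z)

Term B:
  start: add(mul(SZ, mul(Z, SZ)), mul(add(SZ, SSZ), add(SZ, Z)))
  →1  add(add(mul(Z, SZ), mul(Z, mul(Z, SZ))), mul(add(SZ, SSZ), add(SZ, Z)))
  →2  add(add(Z, mul(Z, mul(Z, SZ))), mul(add(SZ, SSZ), add(SZ, Z)))
  →3  add(mul(Z, mul(Z, SZ)), mul(add(SZ, SSZ), add(SZ, Z)))
  →4  add(Z, mul(add(SZ, SSZ), add(SZ, Z)))
  →5  mul(add(SZ, SSZ), add(SZ, Z))
  →6  mul(S(add(Z, SSZ)), add(SZ, Z))
  →7  add(add(SZ, Z), mul(add(Z, SSZ), add(SZ, Z)))
  →8  add(S(add(Z, Z)), mul(add(Z, SSZ), add(SZ, Z)))
  →9  S(add(add(Z, Z), mul(add(Z, SSZ), add(SZ, Z))))
  →10  S(add(Z, mul(add(Z, SSZ), add(SZ, Z))))
  →11  S(mul(add(Z, SSZ), add(SZ, Z)))
  →12  S(mul(SSZ, add(SZ, Z)))
  →13  S(add(add(SZ, Z), mul(SZ, add(SZ, Z))))
  →14  S(add(S(add(Z, Z)), mul(SZ, add(SZ, Z))))
  →15  S(S(add(add(Z, Z), mul(SZ, add(SZ, Z)))))
  →16  S(S(add(Z, mul(SZ, add(SZ, Z)))))
  →17  S(S(mul(SZ, add(SZ, Z))))
  →18  S(S(add(add(SZ, Z), mul(Z, add(SZ, Z)))))
  →19  S(S(add(S(add(Z, Z)), mul(Z, add(SZ, Z)))))
  →20  S(S(S(add(add(Z, Z), mul(Z, add(SZ, Z))))))
  →21  S(S(S(add(Z, mul(Z, add(SZ, Z))))))
  →22  S(S(S(mul(Z, add(SZ, Z)))))
  →23  SSSZ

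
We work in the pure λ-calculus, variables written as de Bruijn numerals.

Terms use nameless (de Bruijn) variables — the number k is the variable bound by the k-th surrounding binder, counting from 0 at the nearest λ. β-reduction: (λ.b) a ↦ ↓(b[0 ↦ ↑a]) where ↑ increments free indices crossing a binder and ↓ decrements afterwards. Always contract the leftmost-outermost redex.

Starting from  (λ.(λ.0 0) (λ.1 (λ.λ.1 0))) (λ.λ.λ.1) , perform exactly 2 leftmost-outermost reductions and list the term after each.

Answer: after 2 steps: (λ.(λ.λ.λ.1) (λ.λ.1 0)) (λ.(λ.λ.λ.1) (λ.λ.1 0))

Derivation:
  start: (λ.(λ.0 0) (λ.1 (λ.λ.1 0))) (λ.λ.λ.1)
  [1] (λ.0 0) (λ.(λ.λ.λ.1) (λ.λ.1 0))
  [2] (λ.(λ.λ.λ.1) (λ.λ.1 0)) (λ.(λ.λ.λ.1) (λ.λ.1 0))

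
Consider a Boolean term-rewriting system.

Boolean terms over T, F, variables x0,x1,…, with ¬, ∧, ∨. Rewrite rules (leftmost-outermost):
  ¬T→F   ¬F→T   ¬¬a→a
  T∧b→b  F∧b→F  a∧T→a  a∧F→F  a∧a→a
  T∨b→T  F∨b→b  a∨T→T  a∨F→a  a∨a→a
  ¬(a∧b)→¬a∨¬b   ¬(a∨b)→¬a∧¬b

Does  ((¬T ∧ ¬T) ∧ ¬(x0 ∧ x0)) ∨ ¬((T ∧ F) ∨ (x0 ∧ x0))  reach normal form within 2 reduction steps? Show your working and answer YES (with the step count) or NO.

Answer: NO — after 2 steps the term is (F ∧ ¬(x0 ∧ x0)) ∨ ¬((T ∧ F) ∨ (x0 ∧ x0)), not yet normal

Reduction:
  start: ((¬T ∧ ¬T) ∧ ¬(x0 ∧ x0)) ∨ ¬((T ∧ F) ∨ (x0 ∧ x0))
  [1] (¬T ∧ ¬(x0 ∧ x0)) ∨ ¬((T ∧ F) ∨ (x0 ∧ x0))
  [2] (F ∧ ¬(x0 ∧ x0)) ∨ ¬((T ∧ F) ∨ (x0 ∧ x0))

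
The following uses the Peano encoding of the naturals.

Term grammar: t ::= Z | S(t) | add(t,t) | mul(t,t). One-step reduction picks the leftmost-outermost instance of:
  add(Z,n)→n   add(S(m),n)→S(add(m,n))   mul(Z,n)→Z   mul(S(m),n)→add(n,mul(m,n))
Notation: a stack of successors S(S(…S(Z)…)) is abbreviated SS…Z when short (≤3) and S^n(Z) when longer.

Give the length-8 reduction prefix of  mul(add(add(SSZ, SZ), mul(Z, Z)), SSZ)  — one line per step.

  start: mul(add(add(SSZ, SZ), mul(Z, Z)), SSZ)
  [1] mul(add(S(add(SZ, SZ)), mul(Z, Z)), SSZ)
  [2] mul(S(add(add(SZ, SZ), mul(Z, Z))), SSZ)
  [3] add(SSZ, mul(add(add(SZ, SZ), mul(Z, Z)), SSZ))
  [4] S(add(SZ, mul(add(add(SZ, SZ), mul(Z, Z)), SSZ)))
  [5] S(S(add(Z, mul(add(add(SZ, SZ), mul(Z, Z)), SSZ))))
  [6] S(S(mul(add(add(SZ, SZ), mul(Z, Z)), SSZ)))
  [7] S(S(mul(add(S(add(Z, SZ)), mul(Z, Z)), SSZ)))
  [8] S(S(mul(S(add(add(Z, SZ), mul(Z, Z))), SSZ)))

Answer: after 8 steps: S(S(mul(S(add(add(Z, SZ), mul(Z, Z))), SSZ)))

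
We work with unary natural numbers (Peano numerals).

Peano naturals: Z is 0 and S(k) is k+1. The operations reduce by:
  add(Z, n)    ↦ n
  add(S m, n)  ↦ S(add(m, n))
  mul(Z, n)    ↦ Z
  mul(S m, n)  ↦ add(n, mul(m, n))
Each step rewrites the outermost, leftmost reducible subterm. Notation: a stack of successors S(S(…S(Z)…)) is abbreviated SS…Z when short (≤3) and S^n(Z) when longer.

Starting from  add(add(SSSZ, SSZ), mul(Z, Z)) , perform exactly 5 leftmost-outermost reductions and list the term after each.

Answer: after 5 steps: S(S(add(S(add(Z, SSZ)), mul(Z, Z))))

Reduction:
  start: add(add(SSSZ, SSZ), mul(Z, Z))
  step 1: add(S(add(SSZ, SSZ)), mul(Z, Z))
  step 2: S(add(add(SSZ, SSZ), mul(Z, Z)))
  step 3: S(add(S(add(SZ, SSZ)), mul(Z, Z)))
  step 4: S(S(add(add(SZ, SSZ), mul(Z, Z))))
  step 5: S(S(add(S(add(Z, SSZ)), mul(Z, Z))))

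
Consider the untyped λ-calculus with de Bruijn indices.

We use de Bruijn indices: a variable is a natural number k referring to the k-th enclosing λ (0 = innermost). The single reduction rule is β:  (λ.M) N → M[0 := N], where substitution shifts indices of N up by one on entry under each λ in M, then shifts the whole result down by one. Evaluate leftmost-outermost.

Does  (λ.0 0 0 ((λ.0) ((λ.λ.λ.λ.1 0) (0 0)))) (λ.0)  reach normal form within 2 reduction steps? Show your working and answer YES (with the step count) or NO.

  start: (λ.0 0 0 ((λ.0) ((λ.λ.λ.λ.1 0) (0 0)))) (λ.0)
  step 1: (λ.0) (λ.0) (λ.0) ((λ.0) ((λ.λ.λ.λ.1 0) ((λ.0) (λ.0))))
  step 2: (λ.0) (λ.0) ((λ.0) ((λ.λ.λ.λ.1 0) ((λ.0) (λ.0))))

Answer: NO — after 2 steps the term is (λ.0) (λ.0) ((λ.0) ((λ.λ.λ.λ.1 0) ((λ.0) (λ.0)))), not yet normal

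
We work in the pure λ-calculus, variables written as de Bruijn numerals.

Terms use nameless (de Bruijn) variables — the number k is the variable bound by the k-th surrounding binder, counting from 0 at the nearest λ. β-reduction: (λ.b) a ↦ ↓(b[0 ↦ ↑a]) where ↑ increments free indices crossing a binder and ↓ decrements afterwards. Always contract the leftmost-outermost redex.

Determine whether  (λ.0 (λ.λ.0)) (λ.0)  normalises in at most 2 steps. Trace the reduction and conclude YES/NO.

Answer: YES — reaches normal form λ.λ.0 in 2 ≤ 2 steps

Reduction:
  start: (λ.0 (λ.λ.0)) (λ.0)
  [1] (λ.0) (λ.λ.0)
  [2] λ.λ.0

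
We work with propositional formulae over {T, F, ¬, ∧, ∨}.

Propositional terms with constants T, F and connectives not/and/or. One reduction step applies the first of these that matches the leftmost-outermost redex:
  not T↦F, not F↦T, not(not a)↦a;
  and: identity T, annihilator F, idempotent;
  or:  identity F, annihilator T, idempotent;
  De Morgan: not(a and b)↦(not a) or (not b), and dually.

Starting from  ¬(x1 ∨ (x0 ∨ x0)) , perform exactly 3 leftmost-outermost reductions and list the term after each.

  start: ¬(x1 ∨ (x0 ∨ x0))
  →1  ¬x1 ∧ ¬(x0 ∨ x0)
  →2  ¬x1 ∧ (¬x0 ∧ ¬x0)
  →3  ¬x1 ∧ ¬x0

Answer: after 3 steps: ¬x1 ∧ ¬x0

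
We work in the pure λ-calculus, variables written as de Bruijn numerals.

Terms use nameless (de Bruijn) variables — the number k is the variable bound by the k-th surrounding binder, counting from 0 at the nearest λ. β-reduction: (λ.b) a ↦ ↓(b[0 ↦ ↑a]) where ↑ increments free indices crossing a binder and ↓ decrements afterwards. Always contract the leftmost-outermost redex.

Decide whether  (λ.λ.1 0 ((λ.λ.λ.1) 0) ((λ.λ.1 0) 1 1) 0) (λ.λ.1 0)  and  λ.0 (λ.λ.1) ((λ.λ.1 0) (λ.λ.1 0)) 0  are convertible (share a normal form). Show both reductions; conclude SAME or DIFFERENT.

Answer: SAME — A ⇓ λ.0 (λ.λ.1) (λ.λ.1 0) 0, B ⇓ λ.0 (λ.λ.1) (λ.λ.1 0) 0

Working:
Term A:
  start: (λ.λ.1 0 ((λ.λ.λ.1) 0) ((λ.λ.1 0) 1 1) 0) (λ.λ.1 0)
  →1  λ.(λ.λ.1 0) 0 ((λ.λ.λ.1) 0) ((λ.λ.1 0) (λ.λ.1 0) (λ.λ.1 0)) 0
  →2  λ.(λ.1 0) ((λ.λ.λ.1) 0) ((λ.λ.1 0) (λ.λ.1 0) (λ.λ.1 0)) 0
  →3  λ.0 ((λ.λ.λ.1) 0) ((λ.λ.1 0) (λ.λ.1 0) (λ.λ.1 0)) 0
  →4  λ.0 (λ.λ.1) ((λ.λ.1 0) (λ.λ.1 0) (λ.λ.1 0)) 0
  →5  λ.0 (λ.λ.1) ((λ.(λ.λ.1 0) 0) (λ.λ.1 0)) 0
  →6  λ.0 (λ.λ.1) ((λ.λ.1 0) (λ.λ.1 0)) 0
  →7  λ.0 (λ.λ.1) (λ.(λ.λ.1 0) 0) 0
  →8  λ.0 (λ.λ.1) (λ.λ.1 0) 0

Term B:
  start: λ.0 (λ.λ.1) ((λ.λ.1 0) (λ.λ.1 0)) 0
  →1  λ.0 (λ.λ.1) (λ.(λ.λ.1 0) 0) 0
  →2  λ.0 (λ.λ.1) (λ.λ.1 0) 0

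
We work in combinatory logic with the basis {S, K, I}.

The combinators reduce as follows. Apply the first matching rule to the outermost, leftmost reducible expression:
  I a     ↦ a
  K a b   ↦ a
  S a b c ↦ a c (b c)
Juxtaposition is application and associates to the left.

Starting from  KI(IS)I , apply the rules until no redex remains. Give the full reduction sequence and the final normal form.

  start: KI(IS)I
  step 1: II
  step 2: I

Answer: normal form = I  (in 2 steps)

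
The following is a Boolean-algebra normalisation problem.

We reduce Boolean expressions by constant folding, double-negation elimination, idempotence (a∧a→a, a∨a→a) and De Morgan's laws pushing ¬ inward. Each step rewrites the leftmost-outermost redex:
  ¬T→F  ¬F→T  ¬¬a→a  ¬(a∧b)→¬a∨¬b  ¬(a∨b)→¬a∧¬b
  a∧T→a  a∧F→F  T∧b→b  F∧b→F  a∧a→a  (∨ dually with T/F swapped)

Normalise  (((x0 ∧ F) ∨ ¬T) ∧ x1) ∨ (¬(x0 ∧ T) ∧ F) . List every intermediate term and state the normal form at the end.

  start: (((x0 ∧ F) ∨ ¬T) ∧ x1) ∨ (¬(x0 ∧ T) ∧ F)
  →1  ((F ∨ ¬T) ∧ x1) ∨ (¬(x0 ∧ T) ∧ F)
  →2  (¬T ∧ x1) ∨ (¬(x0 ∧ T) ∧ F)
  →3  (F ∧ x1) ∨ (¬(x0 ∧ T) ∧ F)
  →4  F ∨ (¬(x0 ∧ T) ∧ F)
  →5  ¬(x0 ∧ T) ∧ F
  →6  F

Answer: normal form = F  (in 6 steps)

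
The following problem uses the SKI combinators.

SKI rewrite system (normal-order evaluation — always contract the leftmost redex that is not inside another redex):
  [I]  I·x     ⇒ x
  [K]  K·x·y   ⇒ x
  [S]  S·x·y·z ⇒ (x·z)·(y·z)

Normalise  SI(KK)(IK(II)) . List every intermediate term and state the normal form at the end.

  start: SI(KK)(IK(II))
  →1  I(IK(II))(KK(IK(II)))
  →2  IK(II)(KK(IK(II)))
  →3  K(II)(KK(IK(II)))
  →4  II
  →5  I

Answer: normal form = I  (in 5 steps)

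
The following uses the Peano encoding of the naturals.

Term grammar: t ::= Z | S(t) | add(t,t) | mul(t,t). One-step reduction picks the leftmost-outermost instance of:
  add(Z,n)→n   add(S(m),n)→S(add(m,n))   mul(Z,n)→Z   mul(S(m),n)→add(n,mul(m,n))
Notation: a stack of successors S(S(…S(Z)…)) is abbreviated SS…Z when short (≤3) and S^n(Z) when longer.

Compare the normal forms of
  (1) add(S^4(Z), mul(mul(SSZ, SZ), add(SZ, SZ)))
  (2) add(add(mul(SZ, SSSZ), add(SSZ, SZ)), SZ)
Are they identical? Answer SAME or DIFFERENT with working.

Term A:
  start: add(S^4(Z), mul(mul(SSZ, SZ), add(SZ, SZ)))
  step 1: S(add(SSSZ, mul(mul(SSZ, SZ), add(SZ, SZ))))
  step 2: S(S(add(SSZ, mul(mul(SSZ, SZ), add(SZ, SZ)))))
  step 3: S(S(S(add(SZ, mul(mul(SSZ, SZ), add(SZ, SZ))))))
  step 4: S(S(S(S(add(Z, mul(mul(SSZ, SZ), add(SZ, SZ)))))))
  step 5: S(S(S(S(mul(mul(SSZ, SZ), add(SZ, SZ))))))
  step 6: S(S(S(S(mul(add(SZ, mul(SZ, SZ)), add(SZ, SZ))))))
  step 7: S(S(S(S(mul(S(add(Z, mul(SZ, SZ))), add(SZ, SZ))))))
  step 8: S(S(S(S(add(add(SZ, SZ), mul(add(Z, mul(SZ, SZ)), add(SZ, SZ)))))))
  step 9: S(S(S(S(add(S(add(Z, SZ)), mul(add(Z, mul(SZ, SZ)), add(SZ, SZ)))))))
  step 10: S(S(S(S(S(add(add(Z, SZ), mul(add(Z, mul(SZ, SZ)), add(SZ, SZ))))))))
  step 11: S(S(S(S(S(add(SZ, mul(add(Z, mul(SZ, SZ)), add(SZ, SZ))))))))
  step 12: S(S(S(S(S(S(add(Z, mul(add(Z, mul(SZ, SZ)), add(SZ, SZ)))))))))
  step 13: S(S(S(S(S(S(mul(add(Z, mul(SZ, SZ)), add(SZ, SZ))))))))
  step 14: S(S(S(S(S(S(mul(mul(SZ, SZ), add(SZ, SZ))))))))
  step 15: S(S(S(S(S(S(mul(add(SZ, mul(Z, SZ)), add(SZ, SZ))))))))
  step 16: S(S(S(S(S(S(mul(S(add(Z, mul(Z, SZ))), add(SZ, SZ))))))))
  step 17: S(S(S(S(S(S(add(add(SZ, SZ), mul(add(Z, mul(Z, SZ)), add(SZ, SZ)))))))))
  step 18: S(S(S(S(S(S(add(S(add(Z, SZ)), mul(add(Z, mul(Z, SZ)), add(SZ, SZ)))))))))
  step 19: S(S(S(S(S(S(S(add(add(Z, SZ), mul(add(Z, mul(Z, SZ)), add(SZ, SZ))))))))))
  step 20: S(S(S(S(S(S(S(add(SZ, mul(add(Z, mul(Z, SZ)), add(SZ, SZ))))))))))
  step 21: S(S(S(S(S(S(S(S(add(Z, mul(add(Z, mul(Z, SZ)), add(SZ, SZ)))))))))))
  step 22: S(S(S(S(S(S(S(S(mul(add(Z, mul(Z, SZ)), add(SZ, SZ))))))))))
  step 23: S(S(S(S(S(S(S(S(mul(mul(Z, SZ), add(SZ, SZ))))))))))
  step 24: S(S(S(S(S(S(S(S(mul(Z, add(SZ, SZ))))))))))
  step 25: S^8(Z)

Term B:
  start: add(add(mul(SZ, SSSZ), add(SSZ, SZ)), SZ)
  step 1: add(add(add(SSSZ, mul(Z, SSSZ)), add(SSZ, SZ)), SZ)
  step 2: add(add(S(add(SSZ, mul(Z, SSSZ))), add(SSZ, SZ)), SZ)
  step 3: add(S(add(add(SSZ, mul(Z, SSSZ)), add(SSZ, SZ))), SZ)
  step 4: S(add(add(add(SSZ, mul(Z, SSSZ)), add(SSZ, SZ)), SZ))
  step 5: S(add(add(S(add(SZ, mul(Z, SSSZ))), add(SSZ, SZ)), SZ))
  step 6: S(add(S(add(add(SZ, mul(Z, SSSZ)), add(SSZ, SZ))), SZ))
  step 7: S(S(add(add(add(SZ, mul(Z, SSSZ)), add(SSZ, SZ)), SZ)))
  step 8: S(S(add(add(S(add(Z, mul(Z, SSSZ))), add(SSZ, SZ)), SZ)))
  step 9: S(S(add(S(add(add(Z, mul(Z, SSSZ)), add(SSZ, SZ))), SZ)))
  step 10: S(S(S(add(add(add(Z, mul(Z, SSSZ)), add(SSZ, SZ)), SZ))))
  step 11: S(S(S(add(add(mul(Z, SSSZ), add(SSZ, SZ)), SZ))))
  step 12: S(S(S(add(add(Z, add(SSZ, SZ)), SZ))))
  step 13: S(S(S(add(add(SSZ, SZ), SZ))))
  step 14: S(S(S(add(S(add(SZ, SZ)), SZ))))
  step 15: S(S(S(S(add(add(SZ, SZ), SZ)))))
  step 16: S(S(S(S(add(S(add(Z, SZ)), SZ)))))
  step 17: S(S(S(S(S(add(add(Z, SZ), SZ))))))
  step 18: S(S(S(S(S(add(SZ, SZ))))))
  step 19: S(S(S(S(S(S(add(Z, SZ)))))))
  step 20: S^7(Z)

Answer: DIFFERENT — A ⇓ S^8(Z), B ⇓ S^7(Z)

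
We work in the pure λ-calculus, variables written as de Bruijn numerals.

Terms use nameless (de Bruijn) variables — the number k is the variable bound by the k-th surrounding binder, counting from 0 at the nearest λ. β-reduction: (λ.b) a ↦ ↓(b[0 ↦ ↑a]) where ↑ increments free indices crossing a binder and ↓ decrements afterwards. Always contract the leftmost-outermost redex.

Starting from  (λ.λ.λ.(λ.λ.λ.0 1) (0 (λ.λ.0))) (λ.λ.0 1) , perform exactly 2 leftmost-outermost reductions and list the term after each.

  start: (λ.λ.λ.(λ.λ.λ.0 1) (0 (λ.λ.0))) (λ.λ.0 1)
  →1  λ.λ.(λ.λ.λ.0 1) (0 (λ.λ.0))
  →2  λ.λ.λ.λ.0 1

Answer: after 2 steps: λ.λ.λ.λ.0 1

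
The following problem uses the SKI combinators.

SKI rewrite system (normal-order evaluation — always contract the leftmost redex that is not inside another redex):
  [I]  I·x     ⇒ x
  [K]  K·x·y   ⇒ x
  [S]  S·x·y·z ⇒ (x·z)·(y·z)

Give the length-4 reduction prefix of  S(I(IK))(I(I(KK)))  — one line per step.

  start: S(I(IK))(I(I(KK)))
  step 1: S(IK)(I(I(KK)))
  step 2: SK(I(I(KK)))
  step 3: SK(I(KK))
  step 4: SK(KK)

Answer: after 4 steps: SK(KK)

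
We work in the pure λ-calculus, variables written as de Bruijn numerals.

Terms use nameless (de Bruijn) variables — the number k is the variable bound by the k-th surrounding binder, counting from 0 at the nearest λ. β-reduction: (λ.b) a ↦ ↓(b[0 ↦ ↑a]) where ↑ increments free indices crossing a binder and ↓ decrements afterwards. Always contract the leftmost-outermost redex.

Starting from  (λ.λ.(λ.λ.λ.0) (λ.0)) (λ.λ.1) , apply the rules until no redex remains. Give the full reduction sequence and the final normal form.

Answer: normal form = λ.λ.λ.0  (in 2 steps)

Derivation:
  start: (λ.λ.(λ.λ.λ.0) (λ.0)) (λ.λ.1)
  [1] λ.(λ.λ.λ.0) (λ.0)
  [2] λ.λ.λ.0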